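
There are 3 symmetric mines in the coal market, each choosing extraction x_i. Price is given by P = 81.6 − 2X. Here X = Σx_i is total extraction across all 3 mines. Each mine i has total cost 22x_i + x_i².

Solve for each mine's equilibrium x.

5.96

A representative mine's profit is π_i = x_i(81.6 − 2X) − 22x_i − x_i², with X = x_i + Σ_{j≠i} x_j.
First-order condition: 59.6 − 6x_i − 2Σ_{j≠i} x_j = 0.
With identical mines, set every x_j = x: then 59.6 − 6x − 4x = 0, i.e. x = 59.6/10 = 5.96.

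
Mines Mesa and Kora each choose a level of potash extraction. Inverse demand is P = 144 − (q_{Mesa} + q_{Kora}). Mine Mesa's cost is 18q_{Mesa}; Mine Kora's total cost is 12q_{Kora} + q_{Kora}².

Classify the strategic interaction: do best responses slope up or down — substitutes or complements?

Mine Mesa's profit: π = q_{Mesa}(144 − (q_{Mesa} + q_{Kora})) − 18q_{Mesa}.
∂π/∂q_{Mesa} = 126 − 2q_{Mesa} − q_{Kora} = 0, so q_{Mesa} = 63 − 0.5q_{Kora}.
The best-response slope dq_{Mesa}/dq_{Kora} = −0.5 < 0: the reaction function is downward-sloping, so the choices are strategic substitutes.

strategic substitutes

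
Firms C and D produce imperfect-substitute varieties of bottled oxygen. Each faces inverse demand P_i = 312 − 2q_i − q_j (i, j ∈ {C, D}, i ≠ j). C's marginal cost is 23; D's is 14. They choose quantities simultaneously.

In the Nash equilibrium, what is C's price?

Firm C's profit: π = q_C(312 − 2q_C − q_D) − 23q_C.
∂π/∂q_C = 289 − 4q_C − q_D = 0 ⇒ q_C = 72.25 − 0.25q_D.
Similarly q_D = 74.5 − 0.25q_C.
Substituting the second reaction function into the first: q_C = 72.25 − 0.25(74.5 − 0.25q_C), which gives 0.9375q_C = 53.625 ⇒ q_C = 57.2.
Then q_D = 74.5 − 0.25·57.2 = 60.2.
P_C = 312 − 2·57.2 − 60.2 = 137.4.

137.4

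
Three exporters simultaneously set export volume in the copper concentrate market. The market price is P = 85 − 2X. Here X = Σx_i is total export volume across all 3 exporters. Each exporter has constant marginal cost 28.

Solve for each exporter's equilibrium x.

7.125

A representative exporter's profit is π_i = x_i(85 − 2X) − 28x_i, with X = x_i + Σ_{j≠i} x_j.
First-order condition: 57 − 4x_i − 2Σ_{j≠i} x_j = 0.
In a symmetric equilibrium every exporter chooses the same x, so Σ_{j≠i} x_j = 2x. The condition becomes 57 − 8x = 0, giving x = 57/8 = 7.125.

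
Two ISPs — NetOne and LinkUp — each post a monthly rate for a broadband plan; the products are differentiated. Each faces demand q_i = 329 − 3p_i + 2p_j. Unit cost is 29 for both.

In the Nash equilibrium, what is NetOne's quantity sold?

NetOne's profit: π = (p_{NetOne} − 29)(329 − 3p_{NetOne} + 2p_{LinkUp}).
∂π/∂p_{NetOne} = 416 − 6p_{NetOne} + 2p_{LinkUp} = 0 ⇒ p_{NetOne} = 208/3 + (1/3)p_{LinkUp}.
The game is symmetric, so in equilibrium p_{LinkUp} = p_{NetOne}: the reaction function gives (2/3)p_{NetOne} = 208/3, hence p_{NetOne} = 104.
q_{NetOne} = 329 − 3·104 + 2·104 = 225.

225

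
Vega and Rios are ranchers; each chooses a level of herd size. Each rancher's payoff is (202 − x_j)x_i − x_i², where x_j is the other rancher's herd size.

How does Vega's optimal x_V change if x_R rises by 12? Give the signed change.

-6

Vega's payoff is (202 − x_R)x_V − x_V².
∂π/∂x_V = 202 − x_R − 2x_V = 0, so x_V = 101 − 0.5x_R.
The reaction-function slope is −0.5, so a 12-unit rise in x_R moves x_V by −0.5 × 12 = −6. Vega's best response falls — the actions are strategic substitutes.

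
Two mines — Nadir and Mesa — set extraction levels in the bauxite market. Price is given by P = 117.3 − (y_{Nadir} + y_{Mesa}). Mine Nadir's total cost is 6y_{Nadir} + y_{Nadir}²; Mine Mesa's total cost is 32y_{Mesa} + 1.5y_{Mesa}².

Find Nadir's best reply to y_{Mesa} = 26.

21.325

Mine Nadir's profit: π = y_{Nadir}(117.3 − (y_{Nadir} + y_{Mesa})) − 6y_{Nadir} − y_{Nadir}².
∂π/∂y_{Nadir} = 111.3 − 4y_{Nadir} − y_{Mesa} = 0, so y_{Nadir} = 27.825 − 0.25y_{Mesa}.
At y_{Mesa} = 26: y_{Nadir} = 27.825 − 0.25·26 = 21.325.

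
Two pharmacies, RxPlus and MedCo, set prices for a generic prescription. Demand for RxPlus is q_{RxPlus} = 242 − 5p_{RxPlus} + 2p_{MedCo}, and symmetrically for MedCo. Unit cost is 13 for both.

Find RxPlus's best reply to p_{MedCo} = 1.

30.9

RxPlus's profit: π = (p_{RxPlus} − 13)(242 − 5p_{RxPlus} + 2p_{MedCo}).
∂π/∂p_{RxPlus} = 307 − 10p_{RxPlus} + 2p_{MedCo} = 0 ⇒ p_{RxPlus} = 30.7 + 0.2p_{MedCo}.
At p_{MedCo} = 1: p_{RxPlus} = 30.7 + 0.2·1 = 30.9.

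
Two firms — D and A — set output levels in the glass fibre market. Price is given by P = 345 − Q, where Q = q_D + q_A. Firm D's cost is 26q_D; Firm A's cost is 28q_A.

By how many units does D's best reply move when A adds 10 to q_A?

Firm D's profit: π = q_D(345 − (q_D + q_A)) − 26q_D.
∂π/∂q_D = 319 − 2q_D − q_A = 0, so q_D = 159.5 − 0.5q_A.
The reaction-function slope is −0.5, so a 10-unit rise in q_A moves q_D by −0.5 × 10 = −5. D's best response falls — the actions are strategic substitutes.

-5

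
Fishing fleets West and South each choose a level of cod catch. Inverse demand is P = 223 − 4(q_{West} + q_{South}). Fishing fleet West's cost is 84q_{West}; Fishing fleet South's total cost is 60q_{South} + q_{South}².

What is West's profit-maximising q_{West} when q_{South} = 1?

Fishing fleet West's profit: π = q_{West}(223 − 4(q_{West} + q_{South})) − 84q_{West}.
∂π/∂q_{West} = 139 − 8q_{West} − 4q_{South} = 0, so q_{West} = 17.375 − 0.5q_{South}.
At q_{South} = 1: q_{West} = 17.375 − 0.5·1 = 16.875.

16.875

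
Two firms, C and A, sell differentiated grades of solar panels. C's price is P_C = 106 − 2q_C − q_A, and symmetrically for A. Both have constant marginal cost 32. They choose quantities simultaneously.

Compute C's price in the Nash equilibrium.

61.6

Firm C's profit: π = q_C(106 − 2q_C − q_A) − 32q_C.
∂π/∂q_C = 74 − 4q_C − q_A = 0 ⇒ q_C = 18.5 − 0.25q_A.
By symmetry q_A = q_C; substituting into the reaction function, 1.25q_C = 18.5 and q_C = 14.8.
P_C = 106 − 2·14.8 − 14.8 = 61.6.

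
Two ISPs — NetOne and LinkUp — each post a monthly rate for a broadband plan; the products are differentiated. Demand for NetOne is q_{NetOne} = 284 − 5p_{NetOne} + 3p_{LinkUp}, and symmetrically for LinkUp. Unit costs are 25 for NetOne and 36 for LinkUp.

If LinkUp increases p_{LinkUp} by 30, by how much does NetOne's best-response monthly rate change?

9

NetOne's profit: π = (p_{NetOne} − 25)(284 − 5p_{NetOne} + 3p_{LinkUp}).
∂π/∂p_{NetOne} = 409 − 10p_{NetOne} + 3p_{LinkUp} = 0 ⇒ p_{NetOne} = 40.9 + 0.3p_{LinkUp}.
The reaction-function slope is 0.3, so a 30-unit rise in p_{LinkUp} moves p_{NetOne} by 0.3 × 30 = 9. NetOne's best response rises — the actions are strategic complements.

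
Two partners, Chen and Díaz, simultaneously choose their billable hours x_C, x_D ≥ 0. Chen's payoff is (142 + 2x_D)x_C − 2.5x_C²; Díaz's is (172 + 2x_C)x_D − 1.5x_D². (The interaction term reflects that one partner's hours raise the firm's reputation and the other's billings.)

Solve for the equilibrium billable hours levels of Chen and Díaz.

Expanding Chen's payoff: 142x_C + 2x_Dx_C − 2.5x_C².
∂π/∂x_C = 142 + 2x_D − 5x_C = 0, so x_C = 28.4 + 0.4x_D.
Likewise for Díaz: x_D = 172/3 + (2/3)x_C.
Plugging x_D into Chen's best response: x_C = 28.4 + 0.4(172/3 + (2/3)x_C) ⇒ (11/15)x_C = 154/3, so x_C = 70.
Then x_D = 172/3 + (2/3)·70 = 104.

70, 104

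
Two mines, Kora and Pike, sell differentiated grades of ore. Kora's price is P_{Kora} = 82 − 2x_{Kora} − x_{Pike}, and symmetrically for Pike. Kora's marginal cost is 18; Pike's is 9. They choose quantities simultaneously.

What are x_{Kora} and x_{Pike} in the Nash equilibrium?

Mine Kora's profit: π = x_{Kora}(82 − 2x_{Kora} − x_{Pike}) − 18x_{Kora}.
∂π/∂x_{Kora} = 64 − 4x_{Kora} − x_{Pike} = 0 ⇒ x_{Kora} = 16 − 0.25x_{Pike}.
Similarly x_{Pike} = 18.25 − 0.25x_{Kora}.
Plugging x_{Pike} into Kora's best response: x_{Kora} = 16 − 0.25(18.25 − 0.25x_{Kora}) ⇒ 0.9375x_{Kora} = 11.4375, so x_{Kora} = 12.2.
Then x_{Pike} = 18.25 − 0.25·12.2 = 15.2.

12.2, 15.2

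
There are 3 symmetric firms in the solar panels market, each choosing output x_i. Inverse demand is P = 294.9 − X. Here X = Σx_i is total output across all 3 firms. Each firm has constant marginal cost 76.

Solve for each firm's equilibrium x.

54.725

A representative firm's profit is π_i = x_i(294.9 − X) − 76x_i, with X = x_i + Σ_{j≠i} x_j.
First-order condition: 218.9 − 2x_i − Σ_{j≠i} x_j = 0.
In a symmetric equilibrium every firm chooses the same x, so Σ_{j≠i} x_j = 2x. The condition becomes 218.9 − 4x = 0, giving x = 218.9/4 = 54.725.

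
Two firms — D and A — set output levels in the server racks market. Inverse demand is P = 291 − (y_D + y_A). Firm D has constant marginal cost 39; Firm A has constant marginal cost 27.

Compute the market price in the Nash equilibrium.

Firm D's profit: π = y_D(291 − (y_D + y_A)) − 39y_D.
∂π/∂y_D = 252 − 2y_D − y_A = 0, so y_D = 126 − 0.5y_A.
By the same steps for A: y_A = 132 − 0.5y_D.
Plugging y_A into D's best response: y_D = 126 − 0.5(132 − 0.5y_D) ⇒ 0.75y_D = 60, so y_D = 80.
Then y_A = 132 − 0.5·80 = 92.
Equilibrium price: P = 291 − 172 = 119.

119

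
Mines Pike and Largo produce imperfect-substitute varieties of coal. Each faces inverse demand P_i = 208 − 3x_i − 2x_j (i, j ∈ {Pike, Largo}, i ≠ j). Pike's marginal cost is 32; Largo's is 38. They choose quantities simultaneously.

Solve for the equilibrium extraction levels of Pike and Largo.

Mine Pike's profit: π = x_{Pike}(208 − 3x_{Pike} − 2x_{Largo}) − 32x_{Pike}.
∂π/∂x_{Pike} = 176 − 6x_{Pike} − 2x_{Largo} = 0 ⇒ x_{Pike} = 88/3 − (1/3)x_{Largo}.
Similarly x_{Largo} = 85/3 − (1/3)x_{Pike}.
Solving the two reaction functions simultaneously: (1 − (−1/3)(−1/3))x_{Pike} = 88/3 − (1/3)·(85/3), so (8/9)x_{Pike} = 179/9 and x_{Pike} = 22.375.
Then x_{Largo} = 85/3 − (1/3)·22.375 = 20.875.

22.375, 20.875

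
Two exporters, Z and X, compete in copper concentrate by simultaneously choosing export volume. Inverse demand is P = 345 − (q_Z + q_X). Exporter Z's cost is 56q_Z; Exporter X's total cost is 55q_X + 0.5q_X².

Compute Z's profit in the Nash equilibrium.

13317.16

Exporter Z's profit: π = q_Z(345 − (q_Z + q_X)) − 56q_Z.
∂π/∂q_Z = 289 − 2q_Z − q_X = 0, so q_Z = 144.5 − 0.5q_X.
For X: ∂π/∂q_X = 290 − 3q_X − q_Z = 0 ⇒ q_X = 290/3 − (1/3)q_Z.
Plugging q_X into Z's best response: q_Z = 144.5 − 0.5(290/3 − (1/3)q_Z) ⇒ (5/6)q_Z = 577/6, so q_Z = 115.4.
Then q_X = 290/3 − (1/3)·115.4 = 58.2.
Price P = 345 − 173.6 = 171.4.
Z's profit: (171.4 − 56)·115.4 = 13317.16.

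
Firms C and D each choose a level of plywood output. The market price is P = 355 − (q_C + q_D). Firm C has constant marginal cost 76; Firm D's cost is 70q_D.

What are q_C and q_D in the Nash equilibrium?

91, 97

Firm C's profit: π = q_C(355 − (q_C + q_D)) − 76q_C.
∂π/∂q_C = 279 − 2q_C − q_D = 0, so q_C = 139.5 − 0.5q_D.
By the same steps for D: q_D = 142.5 − 0.5q_C.
Plugging q_D into C's best response: q_C = 139.5 − 0.5(142.5 − 0.5q_C) ⇒ 0.75q_C = 68.25, so q_C = 91.
Then q_D = 142.5 − 0.5·91 = 97.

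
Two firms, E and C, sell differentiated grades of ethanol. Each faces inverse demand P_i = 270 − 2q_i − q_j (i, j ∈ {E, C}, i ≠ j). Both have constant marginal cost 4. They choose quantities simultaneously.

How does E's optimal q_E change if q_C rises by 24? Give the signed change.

Firm E's profit: π = q_E(270 − 2q_E − q_C) − 4q_E.
∂π/∂q_E = 266 − 4q_E − q_C = 0 ⇒ q_E = 66.5 − 0.25q_C.
The reaction-function slope is −0.25, so a 24-unit rise in q_C moves q_E by −0.25 × 24 = −6. E's best response falls — the actions are strategic substitutes.

-6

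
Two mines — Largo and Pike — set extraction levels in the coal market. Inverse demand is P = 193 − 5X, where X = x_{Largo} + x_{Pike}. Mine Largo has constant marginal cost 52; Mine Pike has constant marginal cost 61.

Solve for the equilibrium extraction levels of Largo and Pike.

10, 8.2

Mine Largo's profit: π = x_{Largo}(193 − 5(x_{Largo} + x_{Pike})) − 52x_{Largo}.
∂π/∂x_{Largo} = 141 − 10x_{Largo} − 5x_{Pike} = 0, so x_{Largo} = 14.1 − 0.5x_{Pike}.
By the same steps for Pike: x_{Pike} = 13.2 − 0.5x_{Largo}.
Plugging x_{Pike} into Largo's best response: x_{Largo} = 14.1 − 0.5(13.2 − 0.5x_{Largo}) ⇒ 0.75x_{Largo} = 7.5, so x_{Largo} = 10.
Then x_{Pike} = 13.2 − 0.5·10 = 8.2.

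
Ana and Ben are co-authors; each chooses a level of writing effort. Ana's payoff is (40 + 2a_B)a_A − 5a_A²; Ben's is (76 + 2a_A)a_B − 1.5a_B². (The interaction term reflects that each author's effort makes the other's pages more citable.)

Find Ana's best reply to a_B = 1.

4.2

Expanding Ana's payoff: 40a_A + 2a_Ba_A − 5a_A².
∂π/∂a_A = 40 + 2a_B − 10a_A = 0, so a_A = 4 + 0.2a_B.
At a_B = 1: a_A = 4 + 0.2·1 = 4.2.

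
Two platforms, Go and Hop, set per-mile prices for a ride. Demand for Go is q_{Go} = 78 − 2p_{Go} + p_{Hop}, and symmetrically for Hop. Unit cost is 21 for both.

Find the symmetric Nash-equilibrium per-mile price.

40

Go's profit: π = (p_{Go} − 21)(78 − 2p_{Go} + p_{Hop}).
∂π/∂p_{Go} = 120 − 4p_{Go} + p_{Hop} = 0 ⇒ p_{Go} = 30 + 0.25p_{Hop}.
Setting p_{Go} = p_{Hop} in the reaction function: p_{Go} = 30 + 0.25p_{Go}, so p_{Go} = 30 / 0.75 = 40.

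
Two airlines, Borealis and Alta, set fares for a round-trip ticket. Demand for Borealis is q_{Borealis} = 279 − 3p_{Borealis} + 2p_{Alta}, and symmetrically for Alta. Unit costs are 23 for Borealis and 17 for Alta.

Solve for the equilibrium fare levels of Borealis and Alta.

85.875, 83.625

Borealis's profit: π = (p_{Borealis} − 23)(279 − 3p_{Borealis} + 2p_{Alta}).
∂π/∂p_{Borealis} = 348 − 6p_{Borealis} + 2p_{Alta} = 0 ⇒ p_{Borealis} = 58 + (1/3)p_{Alta}.
Similarly p_{Alta} = 55 + (1/3)p_{Borealis}.
Solving the two reaction functions simultaneously: (1 − (1/3)(1/3))p_{Borealis} = 58 + (1/3)·55, so (8/9)p_{Borealis} = 229/3 and p_{Borealis} = 85.875.
Then p_{Alta} = 55 + (1/3)·85.875 = 83.625.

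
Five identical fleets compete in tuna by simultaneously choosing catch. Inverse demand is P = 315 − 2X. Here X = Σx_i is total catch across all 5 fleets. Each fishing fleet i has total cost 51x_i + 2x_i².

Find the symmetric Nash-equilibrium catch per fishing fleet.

16.5

A representative fishing fleet's profit is π_i = x_i(315 − 2X) − 51x_i − 2x_i², with X = x_i + Σ_{j≠i} x_j.
First-order condition: 264 − 8x_i − 2Σ_{j≠i} x_j = 0.
With identical fishing fleets, set every x_j = x: then 264 − 8x − 8x = 0, i.e. x = 264/16 = 16.5.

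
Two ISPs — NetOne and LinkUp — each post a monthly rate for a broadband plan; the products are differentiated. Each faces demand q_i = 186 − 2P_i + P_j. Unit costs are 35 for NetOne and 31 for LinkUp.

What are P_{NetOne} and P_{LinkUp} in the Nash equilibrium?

84.8, 83.2

NetOne's profit: π = (P_{NetOne} − 35)(186 − 2P_{NetOne} + P_{LinkUp}).
∂π/∂P_{NetOne} = 256 − 4P_{NetOne} + P_{LinkUp} = 0 ⇒ P_{NetOne} = 64 + 0.25P_{LinkUp}.
Similarly P_{LinkUp} = 62 + 0.25P_{NetOne}.
Substituting the second reaction function into the first: P_{NetOne} = 64 + 0.25(62 + 0.25P_{NetOne}), which gives 0.9375P_{NetOne} = 79.5 ⇒ P_{NetOne} = 84.8.
Then P_{LinkUp} = 62 + 0.25·84.8 = 83.2.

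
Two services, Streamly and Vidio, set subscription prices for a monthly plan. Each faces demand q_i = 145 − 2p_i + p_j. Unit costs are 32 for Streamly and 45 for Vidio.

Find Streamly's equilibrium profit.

Streamly's profit: π = (p_{Streamly} − 32)(145 − 2p_{Streamly} + p_{Vidio}).
∂π/∂p_{Streamly} = 209 − 4p_{Streamly} + p_{Vidio} = 0 ⇒ p_{Streamly} = 52.25 + 0.25p_{Vidio}.
Similarly p_{Vidio} = 58.75 + 0.25p_{Streamly}.
Solving the two reaction functions simultaneously: (1 − (0.25)(0.25))p_{Streamly} = 52.25 + 0.25·58.75, so 0.9375p_{Streamly} = 66.9375 and p_{Streamly} = 71.4.
Then p_{Vidio} = 58.75 + 0.25·71.4 = 76.6.
q_{Streamly} = 145 − 2·71.4 + 76.6 = 78.8.
Profit = (71.4 − 32)·78.8 = 3104.72.

3104.72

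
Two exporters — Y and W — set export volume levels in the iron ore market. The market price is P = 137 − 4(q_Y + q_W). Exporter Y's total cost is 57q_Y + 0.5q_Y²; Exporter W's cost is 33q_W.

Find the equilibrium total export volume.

15

Exporter Y's profit: π = q_Y(137 − 4(q_Y + q_W)) − 57q_Y − 0.5q_Y².
∂π/∂q_Y = 80 − 9q_Y − 4q_W = 0, so q_Y = 80/9 − (4/9)q_W.
For W: ∂π/∂q_W = 104 − 8q_W − 4q_Y = 0 ⇒ q_W = 13 − 0.5q_Y.
Solving the two reaction functions simultaneously: (1 − (−4/9)(−0.5))q_Y = 80/9 − (4/9)·13, so (7/9)q_Y = 28/9 and q_Y = 4.
Then q_W = 13 − 0.5·4 = 11.
Total export volume: 4 + 11 = 15.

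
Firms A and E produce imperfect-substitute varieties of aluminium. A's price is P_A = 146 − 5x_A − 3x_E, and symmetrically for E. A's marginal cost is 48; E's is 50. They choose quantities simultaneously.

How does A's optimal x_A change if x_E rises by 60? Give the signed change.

Firm A's profit: π = x_A(146 − 5x_A − 3x_E) − 48x_A.
∂π/∂x_A = 98 − 10x_A − 3x_E = 0 ⇒ x_A = 9.8 − 0.3x_E.
The reaction-function slope is −0.3, so a 60-unit rise in x_E moves x_A by −0.3 × 60 = −18. A's best response falls — the actions are strategic substitutes.

-18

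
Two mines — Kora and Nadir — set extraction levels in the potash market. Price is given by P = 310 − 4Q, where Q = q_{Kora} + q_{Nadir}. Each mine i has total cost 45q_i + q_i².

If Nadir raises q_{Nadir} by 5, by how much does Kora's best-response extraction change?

Mine Kora's profit: π = q_{Kora}(310 − 4(q_{Kora} + q_{Nadir})) − 45q_{Kora} − q_{Kora}².
∂π/∂q_{Kora} = 265 − 10q_{Kora} − 4q_{Nadir} = 0, so q_{Kora} = 26.5 − 0.4q_{Nadir}.
The reaction-function slope is −0.4, so a 5-unit rise in q_{Nadir} moves q_{Kora} by −0.4 × 5 = −2. Kora's best response falls — the actions are strategic substitutes.

-2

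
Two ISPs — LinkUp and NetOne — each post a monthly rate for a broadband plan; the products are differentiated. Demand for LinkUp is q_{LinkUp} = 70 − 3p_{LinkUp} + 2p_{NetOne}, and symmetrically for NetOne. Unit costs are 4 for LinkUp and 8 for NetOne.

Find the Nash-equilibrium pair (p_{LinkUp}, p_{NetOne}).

21.25, 22.75

LinkUp's profit: π = (p_{LinkUp} − 4)(70 − 3p_{LinkUp} + 2p_{NetOne}).
∂π/∂p_{LinkUp} = 82 − 6p_{LinkUp} + 2p_{NetOne} = 0 ⇒ p_{LinkUp} = 41/3 + (1/3)p_{NetOne}.
Similarly p_{NetOne} = 47/3 + (1/3)p_{LinkUp}.
Solving the two reaction functions simultaneously: (1 − (1/3)(1/3))p_{LinkUp} = 41/3 + (1/3)·(47/3), so (8/9)p_{LinkUp} = 170/9 and p_{LinkUp} = 21.25.
Then p_{NetOne} = 47/3 + (1/3)·21.25 = 22.75.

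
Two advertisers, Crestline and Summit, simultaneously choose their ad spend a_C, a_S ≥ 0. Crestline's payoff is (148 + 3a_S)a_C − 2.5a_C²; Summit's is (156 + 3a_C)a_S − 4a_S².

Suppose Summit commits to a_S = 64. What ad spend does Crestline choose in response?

Expanding Crestline's payoff: 148a_C + 3a_Sa_C − 2.5a_C².
∂π/∂a_C = 148 + 3a_S − 5a_C = 0, so a_C = 29.6 + 0.6a_S.
At a_S = 64: a_C = 29.6 + 0.6·64 = 68.

68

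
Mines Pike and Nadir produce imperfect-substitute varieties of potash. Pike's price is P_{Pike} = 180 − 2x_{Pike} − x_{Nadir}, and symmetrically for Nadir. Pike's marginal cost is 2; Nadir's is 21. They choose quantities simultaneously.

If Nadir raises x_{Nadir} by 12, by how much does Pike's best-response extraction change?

-3

Mine Pike's profit: π = x_{Pike}(180 − 2x_{Pike} − x_{Nadir}) − 2x_{Pike}.
∂π/∂x_{Pike} = 178 − 4x_{Pike} − x_{Nadir} = 0 ⇒ x_{Pike} = 44.5 − 0.25x_{Nadir}.
The reaction-function slope is −0.25, so a 12-unit rise in x_{Nadir} moves x_{Pike} by −0.25 × 12 = −3. Pike's best response falls — the actions are strategic substitutes.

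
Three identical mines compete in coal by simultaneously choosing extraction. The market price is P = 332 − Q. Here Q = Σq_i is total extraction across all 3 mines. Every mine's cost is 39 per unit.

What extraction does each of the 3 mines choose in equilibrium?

73.25

A representative mine's profit is π_i = q_i(332 − Q) − 39q_i, with Q = q_i + Σ_{j≠i} q_j.
First-order condition: 293 − 2q_i − Σ_{j≠i} q_j = 0.
With identical mines, set every q_j = q: then 293 − 2q − 2q = 0, i.e. q = 293/4 = 73.25.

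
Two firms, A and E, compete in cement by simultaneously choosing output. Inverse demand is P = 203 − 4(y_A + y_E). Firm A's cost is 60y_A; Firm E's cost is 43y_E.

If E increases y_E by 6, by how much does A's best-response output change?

Firm A's profit: π = y_A(203 − 4(y_A + y_E)) − 60y_A.
∂π/∂y_A = 143 − 8y_A − 4y_E = 0, so y_A = 17.875 − 0.5y_E.
The reaction-function slope is −0.5, so a 6-unit rise in y_E moves y_A by −0.5 × 6 = −3. A's best response falls — the actions are strategic substitutes.

-3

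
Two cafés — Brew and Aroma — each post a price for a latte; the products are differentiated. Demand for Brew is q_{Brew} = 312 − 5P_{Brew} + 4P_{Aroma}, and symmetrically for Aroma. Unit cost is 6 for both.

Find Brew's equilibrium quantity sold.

255

Brew's profit: π = (P_{Brew} − 6)(312 − 5P_{Brew} + 4P_{Aroma}).
∂π/∂P_{Brew} = 342 − 10P_{Brew} + 4P_{Aroma} = 0 ⇒ P_{Brew} = 34.2 + 0.4P_{Aroma}.
The game is symmetric, so in equilibrium P_{Aroma} = P_{Brew}: the reaction function gives 0.6P_{Brew} = 34.2, hence P_{Brew} = 57.
q_{Brew} = 312 − 5·57 + 4·57 = 255.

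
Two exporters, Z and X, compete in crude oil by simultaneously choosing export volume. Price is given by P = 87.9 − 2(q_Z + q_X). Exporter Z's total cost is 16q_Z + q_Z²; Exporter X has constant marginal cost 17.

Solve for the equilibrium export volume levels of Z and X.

Exporter Z's profit: π = q_Z(87.9 − 2(q_Z + q_X)) − 16q_Z − q_Z².
∂π/∂q_Z = 71.9 − 6q_Z − 2q_X = 0, so q_Z = 719/60 − (1/3)q_X.
For X: ∂π/∂q_X = 70.9 − 4q_X − 2q_Z = 0 ⇒ q_X = 17.725 − 0.5q_Z.
Solving the two reaction functions simultaneously: (1 − (−1/3)(−0.5))q_Z = 719/60 − (1/3)·17.725, so (5/6)q_Z = 6.075 and q_Z = 7.29.
Then q_X = 17.725 − 0.5·7.29 = 14.08.

7.29, 14.08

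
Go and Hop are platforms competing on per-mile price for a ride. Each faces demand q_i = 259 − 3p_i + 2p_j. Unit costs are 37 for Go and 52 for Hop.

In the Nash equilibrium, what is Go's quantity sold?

Go's profit: π = (p_{Go} − 37)(259 − 3p_{Go} + 2p_{Hop}).
∂π/∂p_{Go} = 370 − 6p_{Go} + 2p_{Hop} = 0 ⇒ p_{Go} = 185/3 + (1/3)p_{Hop}.
Similarly p_{Hop} = 415/6 + (1/3)p_{Go}.
Substituting the second reaction function into the first: p_{Go} = 185/3 + (1/3)(415/6 + (1/3)p_{Go}), which gives (8/9)p_{Go} = 1525/18 ⇒ p_{Go} = 95.3125.
Then p_{Hop} = 415/6 + (1/3)·95.3125 = 100.9375.
q_{Go} = 259 − 3·95.3125 + 2·100.9375 = 174.9375.

174.9375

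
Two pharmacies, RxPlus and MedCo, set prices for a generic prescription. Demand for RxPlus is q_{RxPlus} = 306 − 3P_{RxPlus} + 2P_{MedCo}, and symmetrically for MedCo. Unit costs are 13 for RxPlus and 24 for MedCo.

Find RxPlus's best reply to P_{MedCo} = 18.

RxPlus's profit: π = (P_{RxPlus} − 13)(306 − 3P_{RxPlus} + 2P_{MedCo}).
∂π/∂P_{RxPlus} = 345 − 6P_{RxPlus} + 2P_{MedCo} = 0 ⇒ P_{RxPlus} = 57.5 + (1/3)P_{MedCo}.
At P_{MedCo} = 18: P_{RxPlus} = 57.5 + (1/3)·18 = 63.5.

63.5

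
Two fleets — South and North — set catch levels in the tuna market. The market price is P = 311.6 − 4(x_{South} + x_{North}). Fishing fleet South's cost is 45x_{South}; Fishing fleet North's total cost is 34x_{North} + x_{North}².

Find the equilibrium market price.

142.225

Fishing fleet South's profit: π = x_{South}(311.6 − 4(x_{South} + x_{North})) − 45x_{South}.
∂π/∂x_{South} = 266.6 − 8x_{South} − 4x_{North} = 0, so x_{South} = 33.325 − 0.5x_{North}.
For North: ∂π/∂x_{North} = 277.6 − 10x_{North} − 4x_{South} = 0 ⇒ x_{North} = 27.76 − 0.4x_{South}.
Plugging x_{North} into South's best response: x_{South} = 33.325 − 0.5(27.76 − 0.4x_{South}) ⇒ 0.8x_{South} = 19.445, so x_{South} = 3889/160.
Then x_{North} = 27.76 − 0.4·(3889/160) = 18.0375.
Equilibrium price: P = 311.6 − 4·(1355/32) = 142.225.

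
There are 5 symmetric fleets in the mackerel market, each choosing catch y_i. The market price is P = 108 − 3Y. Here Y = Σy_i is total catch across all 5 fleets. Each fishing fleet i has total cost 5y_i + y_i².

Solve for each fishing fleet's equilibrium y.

5.15

A representative fishing fleet's profit is π_i = y_i(108 − 3Y) − 5y_i − y_i², with Y = y_i + Σ_{j≠i} y_j.
First-order condition: 103 − 8y_i − 3Σ_{j≠i} y_j = 0.
With identical fishing fleets, set every y_j = y: then 103 − 8y − 12y = 0, i.e. y = 103/20 = 5.15.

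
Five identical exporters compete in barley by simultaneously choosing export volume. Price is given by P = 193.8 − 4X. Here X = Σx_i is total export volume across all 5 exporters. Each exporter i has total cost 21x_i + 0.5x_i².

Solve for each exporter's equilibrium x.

A representative exporter's profit is π_i = x_i(193.8 − 4X) − 21x_i − 0.5x_i², with X = x_i + Σ_{j≠i} x_j.
First-order condition: 172.8 − 9x_i − 4Σ_{j≠i} x_j = 0.
With identical exporters, set every x_j = x: then 172.8 − 9x − 16x = 0, i.e. x = 172.8/25 = 6.912.

6.912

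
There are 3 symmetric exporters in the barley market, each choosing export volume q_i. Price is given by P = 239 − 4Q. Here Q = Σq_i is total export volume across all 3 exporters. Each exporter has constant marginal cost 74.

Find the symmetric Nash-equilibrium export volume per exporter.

10.3125

A representative exporter's profit is π_i = q_i(239 − 4Q) − 74q_i, with Q = q_i + Σ_{j≠i} q_j.
First-order condition: 165 − 8q_i − 4Σ_{j≠i} q_j = 0.
In a symmetric equilibrium every exporter chooses the same q, so Σ_{j≠i} q_j = 2q. The condition becomes 165 − 16q = 0, giving q = 165/16 = 10.3125.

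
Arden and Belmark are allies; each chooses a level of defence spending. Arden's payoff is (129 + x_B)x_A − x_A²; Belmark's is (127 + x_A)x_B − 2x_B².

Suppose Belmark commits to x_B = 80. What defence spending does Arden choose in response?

104.5

Expanding Arden's payoff: 129x_A + x_Bx_A − x_A².
∂π/∂x_A = 129 + x_B − 2x_A = 0, so x_A = 64.5 + 0.5x_B.
At x_B = 80: x_A = 64.5 + 0.5·80 = 104.5.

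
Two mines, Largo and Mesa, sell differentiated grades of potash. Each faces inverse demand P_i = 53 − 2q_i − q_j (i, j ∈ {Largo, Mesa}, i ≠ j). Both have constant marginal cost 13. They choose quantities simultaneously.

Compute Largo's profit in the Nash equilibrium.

Mine Largo's profit: π = q_{Largo}(53 − 2q_{Largo} − q_{Mesa}) − 13q_{Largo}.
∂π/∂q_{Largo} = 40 − 4q_{Largo} − q_{Mesa} = 0 ⇒ q_{Largo} = 10 − 0.25q_{Mesa}.
By symmetry q_{Mesa} = q_{Largo}; substituting into the reaction function, 1.25q_{Largo} = 10 and q_{Largo} = 8.
P_{Largo} = 53 − 2·8 − 8 = 29.
Profit = (29 − 13)·8 = 128.

128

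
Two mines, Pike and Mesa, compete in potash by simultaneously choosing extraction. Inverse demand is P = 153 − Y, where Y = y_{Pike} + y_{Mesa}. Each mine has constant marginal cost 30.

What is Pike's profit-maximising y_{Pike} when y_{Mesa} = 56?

33.5

Mine Pike's profit: π = y_{Pike}(153 − (y_{Pike} + y_{Mesa})) − 30y_{Pike}.
∂π/∂y_{Pike} = 123 − 2y_{Pike} − y_{Mesa} = 0, so y_{Pike} = 61.5 − 0.5y_{Mesa}.
At y_{Mesa} = 56: y_{Pike} = 61.5 − 0.5·56 = 33.5.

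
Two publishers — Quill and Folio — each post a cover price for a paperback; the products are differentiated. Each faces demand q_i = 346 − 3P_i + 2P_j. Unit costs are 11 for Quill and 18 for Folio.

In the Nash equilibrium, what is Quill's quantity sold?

Quill's profit: π = (P_{Quill} − 11)(346 − 3P_{Quill} + 2P_{Folio}).
∂π/∂P_{Quill} = 379 − 6P_{Quill} + 2P_{Folio} = 0 ⇒ P_{Quill} = 379/6 + (1/3)P_{Folio}.
Similarly P_{Folio} = 200/3 + (1/3)P_{Quill}.
Solving the two reaction functions simultaneously: (1 − (1/3)(1/3))P_{Quill} = 379/6 + (1/3)·(200/3), so (8/9)P_{Quill} = 1537/18 and P_{Quill} = 96.0625.
Then P_{Folio} = 200/3 + (1/3)·96.0625 = 98.6875.
q_{Quill} = 346 − 3·96.0625 + 2·98.6875 = 255.1875.

255.1875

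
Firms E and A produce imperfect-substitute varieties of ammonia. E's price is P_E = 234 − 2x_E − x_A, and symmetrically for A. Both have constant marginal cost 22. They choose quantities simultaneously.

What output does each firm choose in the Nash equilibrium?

42.4

Firm E's profit: π = x_E(234 − 2x_E − x_A) − 22x_E.
∂π/∂x_E = 212 − 4x_E − x_A = 0 ⇒ x_E = 53 − 0.25x_A.
The game is symmetric, so in equilibrium x_A = x_E: the reaction function gives 1.25x_E = 53, hence x_E = 42.4.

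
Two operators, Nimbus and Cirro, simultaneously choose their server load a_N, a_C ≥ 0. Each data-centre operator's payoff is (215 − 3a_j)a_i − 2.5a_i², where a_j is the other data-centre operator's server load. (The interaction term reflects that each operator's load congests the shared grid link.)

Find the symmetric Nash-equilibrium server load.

26.875

Nimbus's payoff is (215 − 3a_C)a_N − 2.5a_N².
∂π/∂a_N = 215 − 3a_C − 5a_N = 0, so a_N = 43 − 0.6a_C.
Setting a_N = a_C in the reaction function: a_N = 43 − 0.6a_N, so a_N = 43 / 1.6 = 26.875.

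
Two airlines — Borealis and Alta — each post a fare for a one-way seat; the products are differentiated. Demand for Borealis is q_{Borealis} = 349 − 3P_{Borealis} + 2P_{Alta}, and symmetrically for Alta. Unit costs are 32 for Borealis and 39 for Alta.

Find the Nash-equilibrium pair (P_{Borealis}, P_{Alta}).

112.5625, 115.1875

Borealis's profit: π = (P_{Borealis} − 32)(349 − 3P_{Borealis} + 2P_{Alta}).
∂π/∂P_{Borealis} = 445 − 6P_{Borealis} + 2P_{Alta} = 0 ⇒ P_{Borealis} = 445/6 + (1/3)P_{Alta}.
Similarly P_{Alta} = 233/3 + (1/3)P_{Borealis}.
Solving the two reaction functions simultaneously: (1 − (1/3)(1/3))P_{Borealis} = 445/6 + (1/3)·(233/3), so (8/9)P_{Borealis} = 1801/18 and P_{Borealis} = 112.5625.
Then P_{Alta} = 233/3 + (1/3)·112.5625 = 115.1875.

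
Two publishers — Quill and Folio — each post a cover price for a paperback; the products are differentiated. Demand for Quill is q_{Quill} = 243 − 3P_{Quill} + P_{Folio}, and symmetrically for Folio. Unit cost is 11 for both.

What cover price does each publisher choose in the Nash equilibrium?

55.2

Quill's profit: π = (P_{Quill} − 11)(243 − 3P_{Quill} + P_{Folio}).
∂π/∂P_{Quill} = 276 − 6P_{Quill} + P_{Folio} = 0 ⇒ P_{Quill} = 46 + (1/6)P_{Folio}.
By symmetry P_{Folio} = P_{Quill}; substituting into the reaction function, (5/6)P_{Quill} = 46 and P_{Quill} = 55.2.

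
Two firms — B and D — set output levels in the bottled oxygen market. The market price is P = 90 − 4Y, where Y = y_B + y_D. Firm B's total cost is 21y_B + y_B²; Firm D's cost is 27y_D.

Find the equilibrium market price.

Firm B's profit: π = y_B(90 − 4(y_B + y_D)) − 21y_B − y_B².
∂π/∂y_B = 69 − 10y_B − 4y_D = 0, so y_B = 6.9 − 0.4y_D.
For D: ∂π/∂y_D = 63 − 8y_D − 4y_B = 0 ⇒ y_D = 7.875 − 0.5y_B.
Plugging y_D into B's best response: y_B = 6.9 − 0.4(7.875 − 0.5y_B) ⇒ 0.8y_B = 3.75, so y_B = 4.6875.
Then y_D = 7.875 − 0.5·4.6875 = 177/32.
Equilibrium price: P = 90 − 4·(327/32) = 49.125.

49.125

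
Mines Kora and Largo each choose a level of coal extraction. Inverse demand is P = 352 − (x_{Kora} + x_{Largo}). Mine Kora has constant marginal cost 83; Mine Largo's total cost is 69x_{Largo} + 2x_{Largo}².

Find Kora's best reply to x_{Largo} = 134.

67.5

Mine Kora's profit: π = x_{Kora}(352 − (x_{Kora} + x_{Largo})) − 83x_{Kora}.
∂π/∂x_{Kora} = 269 − 2x_{Kora} − x_{Largo} = 0, so x_{Kora} = 134.5 − 0.5x_{Largo}.
At x_{Largo} = 134: x_{Kora} = 134.5 − 0.5·134 = 67.5.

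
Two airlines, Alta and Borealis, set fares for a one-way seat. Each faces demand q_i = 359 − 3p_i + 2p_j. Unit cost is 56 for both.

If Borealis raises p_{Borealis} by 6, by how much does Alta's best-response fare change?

2

Alta's profit: π = (p_{Alta} − 56)(359 − 3p_{Alta} + 2p_{Borealis}).
∂π/∂p_{Alta} = 527 − 6p_{Alta} + 2p_{Borealis} = 0 ⇒ p_{Alta} = 527/6 + (1/3)p_{Borealis}.
The reaction-function slope is 1/3, so a 6-unit rise in p_{Borealis} moves p_{Alta} by 1/3 × 6 = 2. Alta's best response rises — the actions are strategic complements.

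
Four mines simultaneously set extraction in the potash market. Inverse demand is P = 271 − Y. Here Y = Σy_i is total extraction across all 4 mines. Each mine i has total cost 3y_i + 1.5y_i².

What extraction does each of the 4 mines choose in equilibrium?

A representative mine's profit is π_i = y_i(271 − Y) − 3y_i − 1.5y_i², with Y = y_i + Σ_{j≠i} y_j.
First-order condition: 268 − 5y_i − Σ_{j≠i} y_j = 0.
With identical mines, set every y_j = y: then 268 − 5y − 3y = 0, i.e. y = 268/8 = 33.5.

33.5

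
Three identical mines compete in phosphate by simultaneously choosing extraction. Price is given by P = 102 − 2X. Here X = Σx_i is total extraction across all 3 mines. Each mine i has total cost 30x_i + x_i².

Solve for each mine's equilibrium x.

A representative mine's profit is π_i = x_i(102 − 2X) − 30x_i − x_i², with X = x_i + Σ_{j≠i} x_j.
First-order condition: 72 − 6x_i − 2Σ_{j≠i} x_j = 0.
Imposing symmetry (x_j = x for all j) turns Σ_{j≠i} x_j into 2x, so 72 = 10x and x = 7.2.

7.2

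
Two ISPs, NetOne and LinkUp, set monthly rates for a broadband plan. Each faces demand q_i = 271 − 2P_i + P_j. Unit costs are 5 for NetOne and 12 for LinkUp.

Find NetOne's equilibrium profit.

16056.32

NetOne's profit: π = (P_{NetOne} − 5)(271 − 2P_{NetOne} + P_{LinkUp}).
∂π/∂P_{NetOne} = 281 − 4P_{NetOne} + P_{LinkUp} = 0 ⇒ P_{NetOne} = 70.25 + 0.25P_{LinkUp}.
Similarly P_{LinkUp} = 73.75 + 0.25P_{NetOne}.
Substituting the second reaction function into the first: P_{NetOne} = 70.25 + 0.25(73.75 + 0.25P_{NetOne}), which gives 0.9375P_{NetOne} = 88.6875 ⇒ P_{NetOne} = 94.6.
Then P_{LinkUp} = 73.75 + 0.25·94.6 = 97.4.
q_{NetOne} = 271 − 2·94.6 + 97.4 = 179.2.
Profit = (94.6 − 5)·179.2 = 16056.32.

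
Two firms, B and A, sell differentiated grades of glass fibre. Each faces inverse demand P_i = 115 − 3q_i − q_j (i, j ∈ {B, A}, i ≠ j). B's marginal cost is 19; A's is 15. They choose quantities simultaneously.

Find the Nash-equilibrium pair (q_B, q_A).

Firm B's profit: π = q_B(115 − 3q_B − q_A) − 19q_B.
∂π/∂q_B = 96 − 6q_B − q_A = 0 ⇒ q_B = 16 − (1/6)q_A.
Similarly q_A = 50/3 − (1/6)q_B.
Solving the two reaction functions simultaneously: (1 − (−1/6)(−1/6))q_B = 16 − (1/6)·(50/3), so (35/36)q_B = 119/9 and q_B = 13.6.
Then q_A = 50/3 − (1/6)·13.6 = 14.4.

13.6, 14.4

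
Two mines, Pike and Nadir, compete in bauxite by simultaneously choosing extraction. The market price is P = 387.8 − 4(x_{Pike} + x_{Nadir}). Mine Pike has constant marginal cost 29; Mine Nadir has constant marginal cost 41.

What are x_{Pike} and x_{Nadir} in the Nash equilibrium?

30.9, 27.9

Mine Pike's profit: π = x_{Pike}(387.8 − 4(x_{Pike} + x_{Nadir})) − 29x_{Pike}.
∂π/∂x_{Pike} = 358.8 − 8x_{Pike} − 4x_{Nadir} = 0, so x_{Pike} = 44.85 − 0.5x_{Nadir}.
By the same steps for Nadir: x_{Nadir} = 43.35 − 0.5x_{Pike}.
Plugging x_{Nadir} into Pike's best response: x_{Pike} = 44.85 − 0.5(43.35 − 0.5x_{Pike}) ⇒ 0.75x_{Pike} = 23.175, so x_{Pike} = 30.9.
Then x_{Nadir} = 43.35 − 0.5·30.9 = 27.9.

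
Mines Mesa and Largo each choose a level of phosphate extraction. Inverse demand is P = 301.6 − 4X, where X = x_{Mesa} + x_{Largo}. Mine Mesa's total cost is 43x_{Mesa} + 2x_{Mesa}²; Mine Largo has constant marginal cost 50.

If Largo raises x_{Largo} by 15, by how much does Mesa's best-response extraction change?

-5

Mine Mesa's profit: π = x_{Mesa}(301.6 − 4(x_{Mesa} + x_{Largo})) − 43x_{Mesa} − 2x_{Mesa}².
∂π/∂x_{Mesa} = 258.6 − 12x_{Mesa} − 4x_{Largo} = 0, so x_{Mesa} = 21.55 − (1/3)x_{Largo}.
The reaction-function slope is −1/3, so a 15-unit rise in x_{Largo} moves x_{Mesa} by −1/3 × 15 = −5. Mesa's best response falls — the actions are strategic substitutes.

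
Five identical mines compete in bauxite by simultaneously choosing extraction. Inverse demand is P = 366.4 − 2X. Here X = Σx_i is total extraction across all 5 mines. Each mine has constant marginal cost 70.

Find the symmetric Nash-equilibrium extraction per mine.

24.7

A representative mine's profit is π_i = x_i(366.4 − 2X) − 70x_i, with X = x_i + Σ_{j≠i} x_j.
First-order condition: 296.4 − 4x_i − 2Σ_{j≠i} x_j = 0.
Imposing symmetry (x_j = x for all j) turns Σ_{j≠i} x_j into 4x, so 296.4 = 12x and x = 24.7.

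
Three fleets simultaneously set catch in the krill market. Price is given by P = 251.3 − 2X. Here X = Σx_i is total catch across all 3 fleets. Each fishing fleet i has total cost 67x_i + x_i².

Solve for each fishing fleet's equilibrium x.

18.43

A representative fishing fleet's profit is π_i = x_i(251.3 − 2X) − 67x_i − x_i², with X = x_i + Σ_{j≠i} x_j.
First-order condition: 184.3 − 6x_i − 2Σ_{j≠i} x_j = 0.
Imposing symmetry (x_j = x for all j) turns Σ_{j≠i} x_j into 2x, so 184.3 = 10x and x = 18.43.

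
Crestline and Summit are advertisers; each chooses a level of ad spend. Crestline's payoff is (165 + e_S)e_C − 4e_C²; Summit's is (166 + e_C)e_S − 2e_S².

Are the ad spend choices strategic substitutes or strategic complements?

Expanding Crestline's payoff: 165e_C + e_Se_C − 4e_C².
∂π/∂e_C = 165 + e_S − 8e_C = 0, so e_C = 20.625 + 0.125e_S.
The best-response slope de_C/de_S = 0.125 > 0: the reaction function is upward-sloping, so the choices are strategic complements.

strategic complements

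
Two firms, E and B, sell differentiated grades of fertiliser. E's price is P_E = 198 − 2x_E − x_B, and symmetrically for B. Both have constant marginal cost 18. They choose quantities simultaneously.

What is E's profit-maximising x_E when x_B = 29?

37.75

Firm E's profit: π = x_E(198 − 2x_E − x_B) − 18x_E.
∂π/∂x_E = 180 − 4x_E − x_B = 0 ⇒ x_E = 45 − 0.25x_B.
At x_B = 29: x_E = 45 − 0.25·29 = 37.75.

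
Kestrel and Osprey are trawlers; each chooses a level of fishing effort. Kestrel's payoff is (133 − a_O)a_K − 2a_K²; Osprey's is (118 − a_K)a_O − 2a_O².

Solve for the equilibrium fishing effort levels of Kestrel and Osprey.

Expanding Kestrel's payoff: 133a_K − a_Oa_K − 2a_K².
∂π/∂a_K = 133 − a_O − 4a_K = 0, so a_K = 33.25 − 0.25a_O.
Likewise for Osprey: a_O = 29.5 − 0.25a_K.
Substituting the second reaction function into the first: a_K = 33.25 − 0.25(29.5 − 0.25a_K), which gives 0.9375a_K = 25.875 ⇒ a_K = 27.6.
Then a_O = 29.5 − 0.25·27.6 = 22.6.

27.6, 22.6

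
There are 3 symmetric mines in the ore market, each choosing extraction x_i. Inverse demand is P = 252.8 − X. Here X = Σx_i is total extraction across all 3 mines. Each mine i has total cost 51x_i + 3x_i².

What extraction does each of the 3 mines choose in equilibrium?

20.18

A representative mine's profit is π_i = x_i(252.8 − X) − 51x_i − 3x_i², with X = x_i + Σ_{j≠i} x_j.
First-order condition: 201.8 − 8x_i − Σ_{j≠i} x_j = 0.
In a symmetric equilibrium every mine chooses the same x, so Σ_{j≠i} x_j = 2x. The condition becomes 201.8 − 10x = 0, giving x = 201.8/10 = 20.18.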